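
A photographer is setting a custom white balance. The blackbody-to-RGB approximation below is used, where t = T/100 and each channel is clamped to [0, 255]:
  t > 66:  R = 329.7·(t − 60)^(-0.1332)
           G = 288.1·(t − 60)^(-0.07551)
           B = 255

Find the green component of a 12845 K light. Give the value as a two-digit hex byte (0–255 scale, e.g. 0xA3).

t = 12845/100 = 128.45; the t > 66 branch applies.
G = 288.1·(128.45 − 60)^(-0.07551) = 288.1·68.45^(-0.07551) = 288.1·0.72679 = 209.389.
Rounded: 209; in hex, 0xD1.

0xD1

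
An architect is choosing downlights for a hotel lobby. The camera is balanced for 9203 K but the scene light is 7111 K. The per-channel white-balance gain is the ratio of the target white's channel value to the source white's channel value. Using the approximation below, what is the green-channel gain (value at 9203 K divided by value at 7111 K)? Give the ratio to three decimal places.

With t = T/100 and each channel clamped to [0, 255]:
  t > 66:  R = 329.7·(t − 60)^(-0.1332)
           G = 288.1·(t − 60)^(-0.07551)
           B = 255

0.923

At 7111 K (t = 71.11):
  G = 288.1·(71.11 − 60)^(-0.07551) = 288.1·11.11^(-0.07551) = 288.1·0.83375 = 240.205.
At 9203 K (t = 92.03):
  G = 288.1·(92.03 − 60)^(-0.07551) = 288.1·32.03^(-0.07551) = 288.1·0.76969 = 221.747.
Gain = 221.747 / 240.205 = 0.9232 → 0.923.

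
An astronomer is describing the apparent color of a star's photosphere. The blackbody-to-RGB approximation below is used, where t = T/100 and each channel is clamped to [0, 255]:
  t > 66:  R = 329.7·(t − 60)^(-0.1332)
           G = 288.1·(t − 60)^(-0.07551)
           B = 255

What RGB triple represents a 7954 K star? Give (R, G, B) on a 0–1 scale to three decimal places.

(0.870, 0.903, 1.000)

t = 7954/100 = 79.54; the t > 66 branch applies.
R = 329.7·(79.54 − 60)^(-0.1332) = 329.7·19.54^(-0.1332) = 329.7·0.67305 = 221.905.
G = 288.1·(79.54 − 60)^(-0.07551) = 288.1·19.54^(-0.07551) = 288.1·0.79895 = 230.179.
B = 255 by definition for t > 66.
Dividing each by 255: (0.8702, 0.9027, 1.0000) → (0.870, 0.903, 1.000).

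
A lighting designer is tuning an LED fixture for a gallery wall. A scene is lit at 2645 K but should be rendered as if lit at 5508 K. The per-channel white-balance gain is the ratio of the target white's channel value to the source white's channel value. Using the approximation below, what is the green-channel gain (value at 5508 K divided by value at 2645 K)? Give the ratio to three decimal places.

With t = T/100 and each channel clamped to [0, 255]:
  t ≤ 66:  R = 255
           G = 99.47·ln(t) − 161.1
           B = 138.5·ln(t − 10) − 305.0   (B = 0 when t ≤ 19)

1.443

At 2645 K (t = 26.45):
  G = 99.47·ln 26.45 − 161.1 = 99.47·3.2753 − 161.1 = 164.690.
At 5508 K (t = 55.08):
  G = 99.47·ln 55.08 − 161.1 = 99.47·4.0088 − 161.1 = 237.654.
Gain = 237.654 / 164.690 = 1.4430 → 1.443.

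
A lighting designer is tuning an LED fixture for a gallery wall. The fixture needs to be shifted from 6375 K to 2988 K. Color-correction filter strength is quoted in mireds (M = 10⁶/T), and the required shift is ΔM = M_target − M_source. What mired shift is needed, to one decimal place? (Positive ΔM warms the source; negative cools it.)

M_source = 10⁶/6375 = 156.863; M_target = 10⁶/2988 = 334.672.
ΔM = 334.672 − 156.863 = 177.809 → +177.8 mireds, a warming shift.

+177.8 mireds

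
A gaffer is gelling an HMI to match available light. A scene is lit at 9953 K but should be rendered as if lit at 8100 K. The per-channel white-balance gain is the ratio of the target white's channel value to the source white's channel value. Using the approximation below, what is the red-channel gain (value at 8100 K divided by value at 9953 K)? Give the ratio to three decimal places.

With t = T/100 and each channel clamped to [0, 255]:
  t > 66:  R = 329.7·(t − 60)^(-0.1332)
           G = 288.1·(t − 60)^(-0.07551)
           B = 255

1.088

At 9953 K (t = 99.53):
  R = 329.7·(99.53 − 60)^(-0.1332) = 329.7·39.53^(-0.1332) = 329.7·0.61276 = 202.026.
At 8100 K (t = 81):
  R = 329.7·(81 − 60)^(-0.1332) = 329.7·21^(-0.1332) = 329.7·0.66662 = 219.786.
Gain = 219.786 / 202.026 = 1.0879 → 1.088.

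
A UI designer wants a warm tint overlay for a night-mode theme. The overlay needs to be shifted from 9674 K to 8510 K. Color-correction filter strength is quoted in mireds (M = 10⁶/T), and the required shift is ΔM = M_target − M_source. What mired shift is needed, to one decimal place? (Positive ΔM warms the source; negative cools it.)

M_source = 10⁶/9674 = 103.370; M_target = 10⁶/8510 = 117.509.
ΔM = 117.509 − 103.370 = 14.139 → +14.1 mireds, a warming shift.

+14.1 mireds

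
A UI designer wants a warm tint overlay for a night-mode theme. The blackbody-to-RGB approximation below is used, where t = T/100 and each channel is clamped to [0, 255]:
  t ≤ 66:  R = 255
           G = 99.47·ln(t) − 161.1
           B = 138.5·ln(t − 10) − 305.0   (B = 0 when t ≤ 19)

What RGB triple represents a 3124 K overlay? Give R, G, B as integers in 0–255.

R=255, G=181, B=118

t = 3124/100 = 31.24; the t ≤ 66 branch applies.
R = 255 by definition for t ≤ 66.
G = 99.47·ln 31.24 − 161.1 = 99.47·3.4417 − 161.1 = 181.246.
B = 138.5·ln(31.24 − 10) − 305.0 = 138.5·ln 21.24 − 305.0 = 138.5·3.0559 − 305.0 = 118.240.
Rounded: (255, 181, 118).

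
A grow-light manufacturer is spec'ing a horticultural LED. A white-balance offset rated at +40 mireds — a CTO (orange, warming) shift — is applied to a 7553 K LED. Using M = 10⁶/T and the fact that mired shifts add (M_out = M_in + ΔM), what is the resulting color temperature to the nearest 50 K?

5800 K

M_in = 10⁶/7553 = 132.40 mireds.
M_out = 132.40 + (+40) = 172.40 mireds.
T_out = 10⁶/172.40 = 5800.5 K → 5800 K.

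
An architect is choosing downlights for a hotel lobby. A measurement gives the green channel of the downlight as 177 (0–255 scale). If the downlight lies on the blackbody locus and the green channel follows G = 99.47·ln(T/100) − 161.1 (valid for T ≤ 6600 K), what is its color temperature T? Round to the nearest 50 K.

ln t = (177 + 161.1) / 99.47 = 3.3990.
t = e^3.3990 = 29.935.
T = 100·t = 2993 K → 3000 K to the nearest 50 K.

3000 K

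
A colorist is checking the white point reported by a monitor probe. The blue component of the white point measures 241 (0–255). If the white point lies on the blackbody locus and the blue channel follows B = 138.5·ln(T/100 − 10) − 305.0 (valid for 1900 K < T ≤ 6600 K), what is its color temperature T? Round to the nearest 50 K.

6150 K

ln(t − 10) = (241 + 305.0) / 138.5 = 3.9422.
t − 10 = e^3.9422 = 51.534, so t = 61.534.
T = 100·t = 6153 K → 6150 K to the nearest 50 K.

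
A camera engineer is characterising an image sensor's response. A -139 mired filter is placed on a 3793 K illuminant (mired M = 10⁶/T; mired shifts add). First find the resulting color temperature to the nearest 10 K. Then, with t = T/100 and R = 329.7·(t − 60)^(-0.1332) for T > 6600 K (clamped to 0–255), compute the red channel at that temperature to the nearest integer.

M_in = 10⁶/3793 = 263.64; M_out = 263.64 + (-139) = 124.64.
T_out = 10⁶/124.64 = 8022.9 K → 8020 K; t = 80.2.
R = 329.7·(80.2 − 60)^(-0.1332) = 329.7·20.2^(-0.1332) = 329.7·0.67008 = 220.926.
Rounded: 221.

221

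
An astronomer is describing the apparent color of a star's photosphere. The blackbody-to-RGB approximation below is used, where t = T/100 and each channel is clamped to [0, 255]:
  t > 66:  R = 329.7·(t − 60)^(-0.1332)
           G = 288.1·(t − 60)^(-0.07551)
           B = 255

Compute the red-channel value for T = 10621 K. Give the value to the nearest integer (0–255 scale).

198

t = 10621/100 = 106.21; the t > 66 branch applies.
R = 329.7·(106.21 − 60)^(-0.1332) = 329.7·46.21^(-0.1332) = 329.7·0.60015 = 197.868.
Rounded: 198.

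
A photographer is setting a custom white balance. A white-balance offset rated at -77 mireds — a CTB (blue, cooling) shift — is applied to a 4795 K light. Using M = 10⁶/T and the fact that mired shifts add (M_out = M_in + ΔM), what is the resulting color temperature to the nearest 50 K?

7600 K

M_in = 10⁶/4795 = 208.55 mireds.
M_out = 208.55 + (-77) = 131.55 mireds.
T_out = 10⁶/131.55 = 7601.6 K → 7600 K.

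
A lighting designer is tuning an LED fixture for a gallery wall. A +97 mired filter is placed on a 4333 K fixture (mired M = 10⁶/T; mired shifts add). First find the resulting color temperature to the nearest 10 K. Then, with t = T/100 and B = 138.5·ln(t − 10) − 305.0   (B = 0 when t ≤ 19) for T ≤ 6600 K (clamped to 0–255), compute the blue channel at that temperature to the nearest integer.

M_in = 10⁶/4333 = 230.79; M_out = 230.79 + (+97) = 327.79.
T_out = 10⁶/327.79 = 3050.8 K → 3050 K; t = 30.5.
B = 138.5·ln(30.5 − 10) − 305.0 = 138.5·ln 20.5 − 305.0 = 138.5·3.0204 − 305.0 = 113.329.
Rounded: 113.

113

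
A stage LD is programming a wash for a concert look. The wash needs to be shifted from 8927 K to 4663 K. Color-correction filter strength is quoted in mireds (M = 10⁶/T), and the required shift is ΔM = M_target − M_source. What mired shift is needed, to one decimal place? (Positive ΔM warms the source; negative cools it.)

+102.4 mireds

M_source = 10⁶/8927 = 112.020; M_target = 10⁶/4663 = 214.454.
ΔM = 214.454 − 112.020 = 102.434 → +102.4 mireds, a warming shift.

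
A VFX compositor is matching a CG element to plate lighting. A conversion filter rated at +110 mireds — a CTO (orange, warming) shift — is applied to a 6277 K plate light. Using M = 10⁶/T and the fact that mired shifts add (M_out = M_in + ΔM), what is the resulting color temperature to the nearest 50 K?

M_in = 10⁶/6277 = 159.31 mireds.
M_out = 159.31 + (+110) = 269.31 mireds.
T_out = 10⁶/269.31 = 3713.2 K → 3700 K.

3700 K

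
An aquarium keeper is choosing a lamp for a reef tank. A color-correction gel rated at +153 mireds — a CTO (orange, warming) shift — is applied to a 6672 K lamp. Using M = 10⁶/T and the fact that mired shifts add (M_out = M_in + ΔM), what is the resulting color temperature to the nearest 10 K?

3300 K

M_in = 10⁶/6672 = 149.88 mireds.
M_out = 149.88 + (+153) = 302.88 mireds.
T_out = 10⁶/302.88 = 3301.6 K → 3300 K.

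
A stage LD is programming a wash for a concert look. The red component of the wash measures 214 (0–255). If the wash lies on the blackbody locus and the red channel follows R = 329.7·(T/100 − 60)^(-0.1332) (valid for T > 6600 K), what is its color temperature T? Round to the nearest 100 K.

8600 K

(t − 60)^(-0.1332) = 214/329.7 = 0.64907.
t − 60 = 0.64907^(1/-0.1332) = 0.64907^(-7.508) = 25.657, so t = 85.657.
T = 100·t = 8566 K → 8600 K to the nearest 100 K.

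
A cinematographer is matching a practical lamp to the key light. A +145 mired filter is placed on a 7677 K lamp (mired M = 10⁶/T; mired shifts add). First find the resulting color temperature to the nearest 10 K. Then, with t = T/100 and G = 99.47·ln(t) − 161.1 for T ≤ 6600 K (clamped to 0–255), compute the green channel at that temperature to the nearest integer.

M_in = 10⁶/7677 = 130.26; M_out = 130.26 + (+145) = 275.26.
T_out = 10⁶/275.26 = 3632.9 K → 3630 K; t = 36.3.
G = 99.47·ln 36.3 − 161.1 = 99.47·3.5918 − 161.1 = 196.178.
Rounded: 196.

196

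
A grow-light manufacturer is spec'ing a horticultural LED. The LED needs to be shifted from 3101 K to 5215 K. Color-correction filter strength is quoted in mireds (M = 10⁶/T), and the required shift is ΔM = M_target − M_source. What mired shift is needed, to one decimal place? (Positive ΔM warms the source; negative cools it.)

M_source = 10⁶/3101 = 322.477; M_target = 10⁶/5215 = 191.755.
ΔM = 191.755 − 322.477 = -130.722 → -130.7 mireds, a cooling shift.

-130.7 mireds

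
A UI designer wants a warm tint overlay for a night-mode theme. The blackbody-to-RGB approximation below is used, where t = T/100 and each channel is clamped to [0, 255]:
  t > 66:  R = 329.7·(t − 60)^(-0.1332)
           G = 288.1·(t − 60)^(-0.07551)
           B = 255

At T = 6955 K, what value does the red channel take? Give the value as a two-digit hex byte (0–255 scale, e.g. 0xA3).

t = 6955/100 = 69.55; the t > 66 branch applies.
R = 329.7·(69.55 − 60)^(-0.1332) = 329.7·9.55^(-0.1332) = 329.7·0.74040 = 244.108.
Rounded: 244; in hex, 0xF4.

0xF4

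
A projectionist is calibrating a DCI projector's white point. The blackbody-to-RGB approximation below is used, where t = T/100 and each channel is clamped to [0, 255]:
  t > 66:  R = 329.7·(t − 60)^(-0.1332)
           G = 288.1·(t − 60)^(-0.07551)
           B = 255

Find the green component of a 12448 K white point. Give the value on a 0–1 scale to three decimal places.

t = 12448/100 = 124.48; the t > 66 branch applies.
G = 288.1·(124.48 − 60)^(-0.07551) = 288.1·64.48^(-0.07551) = 288.1·0.73008 = 210.336.
On a 0–1 scale: 210.336/255 = 0.8248 → 0.825.

0.825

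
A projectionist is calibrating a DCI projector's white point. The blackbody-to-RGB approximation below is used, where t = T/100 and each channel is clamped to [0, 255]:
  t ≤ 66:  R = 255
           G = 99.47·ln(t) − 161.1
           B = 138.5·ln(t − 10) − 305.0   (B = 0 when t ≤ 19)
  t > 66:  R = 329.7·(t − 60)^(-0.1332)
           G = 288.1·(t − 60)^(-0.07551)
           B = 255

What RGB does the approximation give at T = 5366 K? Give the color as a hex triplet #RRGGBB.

t = 5366/100 = 53.66; the t ≤ 66 branch applies.
R = 255 by definition for t ≤ 66.
G = 99.47·ln 53.66 − 161.1 = 99.47·3.9827 − 161.1 = 235.056.
B = 138.5·ln(53.66 − 10) − 305.0 = 138.5·ln 43.66 − 305.0 = 138.5·3.7764 − 305.0 = 218.036.
Rounded: (255, 235, 218).
In hex: #FFEBDA.

#FFEBDA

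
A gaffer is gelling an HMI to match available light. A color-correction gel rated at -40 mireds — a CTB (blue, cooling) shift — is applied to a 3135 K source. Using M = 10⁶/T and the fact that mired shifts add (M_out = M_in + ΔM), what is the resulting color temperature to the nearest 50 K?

M_in = 10⁶/3135 = 318.98 mireds.
M_out = 318.98 + (-40) = 278.98 mireds.
T_out = 10⁶/278.98 = 3584.5 K → 3600 K.

3600 K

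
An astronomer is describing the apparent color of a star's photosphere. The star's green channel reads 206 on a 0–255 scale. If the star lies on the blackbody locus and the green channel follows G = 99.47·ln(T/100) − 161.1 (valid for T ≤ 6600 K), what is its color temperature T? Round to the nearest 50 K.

ln t = (206 + 161.1) / 99.47 = 3.6906.
t = e^3.6906 = 40.067.
T = 100·t = 4007 K → 4000 K to the nearest 50 K.

4000 K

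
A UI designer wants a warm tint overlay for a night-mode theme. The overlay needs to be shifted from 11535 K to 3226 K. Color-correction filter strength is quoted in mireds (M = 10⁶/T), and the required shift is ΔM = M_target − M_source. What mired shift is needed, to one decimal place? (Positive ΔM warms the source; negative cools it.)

M_source = 10⁶/11535 = 86.693; M_target = 10⁶/3226 = 309.981.
ΔM = 309.981 − 86.693 = 223.289 → +223.3 mireds, a warming shift.

+223.3 mireds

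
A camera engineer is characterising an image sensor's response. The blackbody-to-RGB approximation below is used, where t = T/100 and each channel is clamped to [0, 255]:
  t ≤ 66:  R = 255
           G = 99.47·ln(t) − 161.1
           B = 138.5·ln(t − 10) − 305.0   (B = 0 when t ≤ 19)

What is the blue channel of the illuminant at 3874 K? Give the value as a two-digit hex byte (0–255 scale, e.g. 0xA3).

t = 3874/100 = 38.74; the t ≤ 66 branch applies.
B = 138.5·ln(38.74 − 10) − 305.0 = 138.5·ln 28.74 − 305.0 = 138.5·3.3583 − 305.0 = 160.123.
Rounded: 160; in hex, 0xA0.

0xA0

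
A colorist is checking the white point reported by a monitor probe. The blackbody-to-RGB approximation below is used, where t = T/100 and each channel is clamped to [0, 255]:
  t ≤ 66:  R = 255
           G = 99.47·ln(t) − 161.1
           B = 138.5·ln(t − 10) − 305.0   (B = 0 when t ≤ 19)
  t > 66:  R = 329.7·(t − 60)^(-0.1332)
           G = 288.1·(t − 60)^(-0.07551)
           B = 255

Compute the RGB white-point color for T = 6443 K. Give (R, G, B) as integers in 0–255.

(255, 253, 249)

t = 6443/100 = 64.43; the t ≤ 66 branch applies.
R = 255 by definition for t ≤ 66.
G = 99.47·ln 64.43 − 161.1 = 99.47·4.1656 − 161.1 = 253.250.
B = 138.5·ln(64.43 − 10) − 305.0 = 138.5·ln 54.43 − 305.0 = 138.5·3.9969 − 305.0 = 248.573.
Rounded: (255, 253, 249).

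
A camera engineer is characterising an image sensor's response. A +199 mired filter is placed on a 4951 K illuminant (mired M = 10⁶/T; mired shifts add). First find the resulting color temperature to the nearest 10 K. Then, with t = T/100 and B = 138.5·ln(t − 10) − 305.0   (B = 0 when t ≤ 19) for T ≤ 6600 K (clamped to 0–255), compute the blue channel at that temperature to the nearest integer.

M_in = 10⁶/4951 = 201.98; M_out = 201.98 + (+199) = 400.98.
T_out = 10⁶/400.98 = 2493.9 K → 2490 K; t = 24.9.
B = 138.5·ln(24.9 − 10) − 305.0 = 138.5·ln 14.9 − 305.0 = 138.5·2.7014 − 305.0 = 69.139.
Rounded: 69.

69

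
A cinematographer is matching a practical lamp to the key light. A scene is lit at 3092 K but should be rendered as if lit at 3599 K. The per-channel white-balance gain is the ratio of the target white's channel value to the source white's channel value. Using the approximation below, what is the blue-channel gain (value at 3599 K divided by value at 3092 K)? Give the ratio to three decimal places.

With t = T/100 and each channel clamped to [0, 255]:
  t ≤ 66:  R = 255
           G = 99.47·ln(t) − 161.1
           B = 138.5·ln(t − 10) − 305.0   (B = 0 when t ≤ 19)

At 3092 K (t = 30.92):
  B = 138.5·ln(30.92 − 10) − 305.0 = 138.5·ln 20.92 − 305.0 = 138.5·3.0407 − 305.0 = 116.138.
At 3599 K (t = 35.99):
  B = 138.5·ln(35.99 − 10) − 305.0 = 138.5·ln 25.99 − 305.0 = 138.5·3.2577 − 305.0 = 146.193.
Gain = 146.193 / 116.138 = 1.2588 → 1.259.

1.259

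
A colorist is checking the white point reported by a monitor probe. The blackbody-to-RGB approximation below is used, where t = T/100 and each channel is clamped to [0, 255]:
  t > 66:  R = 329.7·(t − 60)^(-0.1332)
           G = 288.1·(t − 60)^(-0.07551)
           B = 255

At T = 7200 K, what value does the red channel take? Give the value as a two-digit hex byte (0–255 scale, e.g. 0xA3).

0xED

t = 7200/100 = 72; the t > 66 branch applies.
R = 329.7·(72 − 60)^(-0.1332) = 329.7·12^(-0.1332) = 329.7·0.71821 = 236.795.
Rounded: 237; in hex, 0xED.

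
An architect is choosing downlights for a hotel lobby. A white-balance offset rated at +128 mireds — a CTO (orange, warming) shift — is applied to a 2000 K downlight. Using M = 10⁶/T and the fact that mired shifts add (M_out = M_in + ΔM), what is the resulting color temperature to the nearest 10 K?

M_in = 10⁶/2000 = 500.00 mireds.
M_out = 500.00 + (+128) = 628.00 mireds.
T_out = 10⁶/628.00 = 1592.4 K → 1590 K.

1590 K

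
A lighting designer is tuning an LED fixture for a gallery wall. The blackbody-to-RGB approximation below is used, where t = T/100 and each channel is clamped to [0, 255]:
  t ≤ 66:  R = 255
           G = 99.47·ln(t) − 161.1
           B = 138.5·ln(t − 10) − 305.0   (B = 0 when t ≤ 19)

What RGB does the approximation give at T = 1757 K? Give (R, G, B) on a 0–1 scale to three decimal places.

(1.000, 0.486, 0.000)

t = 1757/100 = 17.57; the t ≤ 66 branch applies.
R = 255 by definition for t ≤ 66.
G = 99.47·ln 17.57 − 161.1 = 99.47·2.8662 − 161.1 = 124.000.
t = 17.57 ≤ 19, so B = 0.
Dividing each by 255: (1.0000, 0.4863, 0.0000) → (1.000, 0.486, 0.000).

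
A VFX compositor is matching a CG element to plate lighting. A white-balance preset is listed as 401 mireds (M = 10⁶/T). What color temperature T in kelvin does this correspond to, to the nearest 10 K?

2490 K

T = 10⁶ / 401 = 2493.77 K → 2490 K.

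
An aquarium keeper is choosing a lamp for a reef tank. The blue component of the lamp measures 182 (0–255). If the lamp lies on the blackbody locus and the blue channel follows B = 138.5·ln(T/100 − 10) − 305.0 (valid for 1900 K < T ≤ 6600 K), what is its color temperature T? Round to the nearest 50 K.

ln(t − 10) = (182 + 305.0) / 138.5 = 3.5162.
t − 10 = e^3.5162 = 33.658, so t = 43.658.
T = 100·t = 4366 K → 4350 K to the nearest 50 K.

4350 K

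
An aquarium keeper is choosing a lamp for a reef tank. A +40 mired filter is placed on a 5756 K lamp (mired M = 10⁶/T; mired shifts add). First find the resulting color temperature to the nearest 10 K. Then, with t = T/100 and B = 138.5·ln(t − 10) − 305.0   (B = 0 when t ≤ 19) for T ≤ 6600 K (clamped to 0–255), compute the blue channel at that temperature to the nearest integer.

194

M_in = 10⁶/5756 = 173.73; M_out = 173.73 + (+40) = 213.73.
T_out = 10⁶/213.73 = 4678.8 K → 4680 K; t = 46.8.
B = 138.5·ln(46.8 − 10) − 305.0 = 138.5·ln 36.8 − 305.0 = 138.5·3.6055 − 305.0 = 194.361.
Rounded: 194.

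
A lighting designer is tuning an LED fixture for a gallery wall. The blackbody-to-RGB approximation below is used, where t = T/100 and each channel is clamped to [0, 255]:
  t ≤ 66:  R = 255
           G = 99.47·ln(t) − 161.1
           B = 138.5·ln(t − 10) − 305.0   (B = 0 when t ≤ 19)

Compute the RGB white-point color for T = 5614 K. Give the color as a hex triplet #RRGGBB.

#FFF0E2

t = 5614/100 = 56.14; the t ≤ 66 branch applies.
R = 255 by definition for t ≤ 66.
G = 99.47·ln 56.14 − 161.1 = 99.47·4.0278 − 161.1 = 239.550.
B = 138.5·ln(56.14 − 10) − 305.0 = 138.5·ln 46.14 − 305.0 = 138.5·3.8317 − 305.0 = 225.688.
Rounded: (255, 240, 226).
In hex: #FFF0E2.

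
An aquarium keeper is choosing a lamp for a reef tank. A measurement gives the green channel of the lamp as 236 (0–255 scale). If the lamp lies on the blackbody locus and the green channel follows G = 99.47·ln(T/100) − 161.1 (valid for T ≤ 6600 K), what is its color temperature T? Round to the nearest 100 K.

ln t = (236 + 161.1) / 99.47 = 3.9922.
t = e^3.9922 = 54.172.
T = 100·t = 5417 K → 5400 K to the nearest 100 K.

5400 K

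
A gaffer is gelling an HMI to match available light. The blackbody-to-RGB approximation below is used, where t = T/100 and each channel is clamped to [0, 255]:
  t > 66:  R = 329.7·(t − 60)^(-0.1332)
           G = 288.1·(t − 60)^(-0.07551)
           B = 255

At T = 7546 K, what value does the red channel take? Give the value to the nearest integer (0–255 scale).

229

t = 7546/100 = 75.46; the t > 66 branch applies.
R = 329.7·(75.46 − 60)^(-0.1332) = 329.7·15.46^(-0.1332) = 329.7·0.69438 = 228.937.
Rounded: 229.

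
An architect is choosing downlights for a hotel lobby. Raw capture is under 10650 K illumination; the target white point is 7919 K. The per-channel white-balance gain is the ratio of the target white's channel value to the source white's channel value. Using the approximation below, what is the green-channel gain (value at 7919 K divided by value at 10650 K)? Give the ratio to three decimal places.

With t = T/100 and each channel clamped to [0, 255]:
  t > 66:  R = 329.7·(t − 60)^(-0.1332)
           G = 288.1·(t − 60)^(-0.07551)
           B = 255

At 10650 K (t = 106.5):
  G = 288.1·(106.5 − 60)^(-0.07551) = 288.1·46.5^(-0.07551) = 288.1·0.74833 = 215.593.
At 7919 K (t = 79.19):
  G = 288.1·(79.19 − 60)^(-0.07551) = 288.1·19.19^(-0.07551) = 288.1·0.80005 = 230.493.
Gain = 230.493 / 215.593 = 1.0691 → 1.069.

1.069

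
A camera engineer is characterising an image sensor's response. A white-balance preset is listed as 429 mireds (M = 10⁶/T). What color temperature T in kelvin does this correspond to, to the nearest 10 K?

2330 K

T = 10⁶ / 429 = 2331.00 K → 2330 K.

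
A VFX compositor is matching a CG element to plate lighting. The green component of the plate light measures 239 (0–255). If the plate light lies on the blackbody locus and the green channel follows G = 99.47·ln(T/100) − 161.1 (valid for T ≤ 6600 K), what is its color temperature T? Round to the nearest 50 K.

ln t = (239 + 161.1) / 99.47 = 4.0223.
t = e^4.0223 = 55.830.
T = 100·t = 5583 K → 5600 K to the nearest 50 K.

5600 K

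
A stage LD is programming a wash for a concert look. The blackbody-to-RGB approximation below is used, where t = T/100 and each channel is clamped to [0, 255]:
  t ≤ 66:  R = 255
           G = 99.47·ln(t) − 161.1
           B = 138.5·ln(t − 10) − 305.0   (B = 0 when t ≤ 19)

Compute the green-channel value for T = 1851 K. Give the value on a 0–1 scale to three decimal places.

t = 1851/100 = 18.51; the t ≤ 66 branch applies.
G = 99.47·ln 18.51 − 161.1 = 99.47·2.9183 − 161.1 = 129.184.
On a 0–1 scale: 129.184/255 = 0.5066 → 0.507.

0.507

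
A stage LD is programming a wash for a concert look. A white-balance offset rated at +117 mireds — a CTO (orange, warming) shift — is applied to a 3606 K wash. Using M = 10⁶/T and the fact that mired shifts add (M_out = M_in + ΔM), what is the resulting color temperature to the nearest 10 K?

M_in = 10⁶/3606 = 277.32 mireds.
M_out = 277.32 + (+117) = 394.32 mireds.
T_out = 10⁶/394.32 = 2536.0 K → 2540 K.

2540 K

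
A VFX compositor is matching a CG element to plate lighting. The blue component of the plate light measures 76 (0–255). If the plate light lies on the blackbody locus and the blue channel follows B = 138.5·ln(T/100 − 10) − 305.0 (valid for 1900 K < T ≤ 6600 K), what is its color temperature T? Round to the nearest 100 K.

ln(t − 10) = (76 + 305.0) / 138.5 = 2.7509.
t − 10 = e^2.7509 = 15.657, so t = 25.657.
T = 100·t = 2566 K → 2600 K to the nearest 100 K.

2600 K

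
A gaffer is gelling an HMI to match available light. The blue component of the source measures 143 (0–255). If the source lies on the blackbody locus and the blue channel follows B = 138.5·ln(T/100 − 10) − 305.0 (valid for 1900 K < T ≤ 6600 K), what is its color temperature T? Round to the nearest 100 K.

ln(t − 10) = (143 + 305.0) / 138.5 = 3.2347.
t − 10 = e^3.2347 = 25.398, so t = 35.398.
T = 100·t = 3540 K → 3500 K to the nearest 100 K.

3500 K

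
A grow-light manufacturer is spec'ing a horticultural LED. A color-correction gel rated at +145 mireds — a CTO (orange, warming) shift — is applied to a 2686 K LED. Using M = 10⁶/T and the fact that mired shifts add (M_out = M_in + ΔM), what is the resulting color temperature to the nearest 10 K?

M_in = 10⁶/2686 = 372.30 mireds.
M_out = 372.30 + (+145) = 517.30 mireds.
T_out = 10⁶/517.30 = 1933.1 K → 1930 K.

1930 K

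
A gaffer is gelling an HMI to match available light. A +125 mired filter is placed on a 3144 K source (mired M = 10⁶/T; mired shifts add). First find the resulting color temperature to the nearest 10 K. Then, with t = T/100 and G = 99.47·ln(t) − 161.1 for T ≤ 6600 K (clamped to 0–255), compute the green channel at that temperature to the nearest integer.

149

M_in = 10⁶/3144 = 318.07; M_out = 318.07 + (+125) = 443.07.
T_out = 10⁶/443.07 = 2257.0 K → 2260 K; t = 22.6.
G = 99.47·ln 22.6 − 161.1 = 99.47·3.1179 − 161.1 = 149.042.
Rounded: 149.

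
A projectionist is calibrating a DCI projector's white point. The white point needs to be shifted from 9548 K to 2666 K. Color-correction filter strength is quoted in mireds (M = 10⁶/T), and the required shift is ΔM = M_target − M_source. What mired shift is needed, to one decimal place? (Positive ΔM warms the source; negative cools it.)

M_source = 10⁶/9548 = 104.734; M_target = 10⁶/2666 = 375.094.
ΔM = 375.094 − 104.734 = 270.360 → +270.4 mireds, a warming shift.

+270.4 mireds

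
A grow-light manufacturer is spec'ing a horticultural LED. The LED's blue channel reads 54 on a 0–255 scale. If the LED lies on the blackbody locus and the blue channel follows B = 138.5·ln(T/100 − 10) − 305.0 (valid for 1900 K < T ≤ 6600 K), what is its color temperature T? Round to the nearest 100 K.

ln(t − 10) = (54 + 305.0) / 138.5 = 2.5921.
t − 10 = e^2.5921 = 13.357, so t = 23.357.
T = 100·t = 2336 K → 2300 K to the nearest 100 K.

2300 K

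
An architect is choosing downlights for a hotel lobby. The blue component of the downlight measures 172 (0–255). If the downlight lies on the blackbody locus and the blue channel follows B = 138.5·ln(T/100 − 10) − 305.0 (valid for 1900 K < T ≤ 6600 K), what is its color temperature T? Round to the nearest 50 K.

4150 K

ln(t − 10) = (172 + 305.0) / 138.5 = 3.4440.
t − 10 = e^3.4440 = 31.313, so t = 41.313.
T = 100·t = 4131 K → 4150 K to the nearest 50 K.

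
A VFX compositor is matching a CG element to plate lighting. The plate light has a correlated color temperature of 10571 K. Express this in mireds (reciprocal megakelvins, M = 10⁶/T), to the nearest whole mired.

M = 10⁶ / 10571 = 94.598 → 95 mireds.

95 mireds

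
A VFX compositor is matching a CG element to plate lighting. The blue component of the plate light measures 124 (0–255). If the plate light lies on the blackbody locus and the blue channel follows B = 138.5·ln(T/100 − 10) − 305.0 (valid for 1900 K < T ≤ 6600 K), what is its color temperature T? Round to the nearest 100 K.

3200 K

ln(t − 10) = (124 + 305.0) / 138.5 = 3.0975.
t − 10 = e^3.0975 = 22.142, so t = 32.142.
T = 100·t = 3214 K → 3200 K to the nearest 100 K.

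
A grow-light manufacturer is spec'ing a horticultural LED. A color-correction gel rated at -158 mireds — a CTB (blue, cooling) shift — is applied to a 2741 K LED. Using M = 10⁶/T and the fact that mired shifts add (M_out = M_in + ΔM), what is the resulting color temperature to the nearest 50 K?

M_in = 10⁶/2741 = 364.83 mireds.
M_out = 364.83 + (-158) = 206.83 mireds.
T_out = 10⁶/206.83 = 4834.9 K → 4850 K.

4850 K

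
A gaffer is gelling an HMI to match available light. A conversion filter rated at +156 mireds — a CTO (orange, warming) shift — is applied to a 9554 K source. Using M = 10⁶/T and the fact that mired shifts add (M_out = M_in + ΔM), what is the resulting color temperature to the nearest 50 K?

M_in = 10⁶/9554 = 104.67 mireds.
M_out = 104.67 + (+156) = 260.67 mireds.
T_out = 10⁶/260.67 = 3836.3 K → 3850 K.

3850 K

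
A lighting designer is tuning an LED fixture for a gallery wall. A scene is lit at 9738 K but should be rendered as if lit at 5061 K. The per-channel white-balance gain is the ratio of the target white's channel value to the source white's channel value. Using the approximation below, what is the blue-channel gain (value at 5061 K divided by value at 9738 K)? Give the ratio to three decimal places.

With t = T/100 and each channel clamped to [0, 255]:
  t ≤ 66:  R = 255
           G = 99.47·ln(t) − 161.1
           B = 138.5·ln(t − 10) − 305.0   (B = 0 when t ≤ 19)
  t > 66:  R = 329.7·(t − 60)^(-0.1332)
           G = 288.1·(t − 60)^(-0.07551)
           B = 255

0.816

At 9738 K (t = 97.38):
  B = 255 by definition for t > 66.
At 5061 K (t = 50.61):
  B = 138.5·ln(50.61 − 10) − 305.0 = 138.5·ln 40.61 − 305.0 = 138.5·3.7040 − 305.0 = 208.006.
Gain = 208.006 / 255.000 = 0.8157 → 0.816.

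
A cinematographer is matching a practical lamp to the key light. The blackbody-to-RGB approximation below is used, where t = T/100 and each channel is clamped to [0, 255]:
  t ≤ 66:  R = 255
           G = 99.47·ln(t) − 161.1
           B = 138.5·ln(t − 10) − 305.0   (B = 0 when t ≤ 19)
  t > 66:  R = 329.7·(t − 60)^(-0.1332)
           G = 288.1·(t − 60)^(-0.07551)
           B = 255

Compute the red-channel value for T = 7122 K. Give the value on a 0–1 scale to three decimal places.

t = 7122/100 = 71.22; the t > 66 branch applies.
R = 329.7·(71.22 − 60)^(-0.1332) = 329.7·11.22^(-0.1332) = 329.7·0.72467 = 238.924.
On a 0–1 scale: 238.924/255 = 0.9370 → 0.937.

0.937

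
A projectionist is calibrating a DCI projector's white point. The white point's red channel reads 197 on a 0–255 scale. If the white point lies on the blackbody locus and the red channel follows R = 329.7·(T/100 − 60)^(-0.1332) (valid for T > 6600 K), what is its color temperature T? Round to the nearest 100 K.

(t − 60)^(-0.1332) = 197/329.7 = 0.59751.
t − 60 = 0.59751^(1/-0.1332) = 0.59751^(-7.508) = 47.761, so t = 107.761.
T = 100·t = 10776 K → 10800 K to the nearest 100 K.

10800 K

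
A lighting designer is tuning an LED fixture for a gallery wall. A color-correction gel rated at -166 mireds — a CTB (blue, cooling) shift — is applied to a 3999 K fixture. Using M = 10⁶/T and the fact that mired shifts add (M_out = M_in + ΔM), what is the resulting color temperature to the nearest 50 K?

M_in = 10⁶/3999 = 250.06 mireds.
M_out = 250.06 + (-166) = 84.06 mireds.
T_out = 10⁶/84.06 = 11895.9 K → 11900 K.

11900 K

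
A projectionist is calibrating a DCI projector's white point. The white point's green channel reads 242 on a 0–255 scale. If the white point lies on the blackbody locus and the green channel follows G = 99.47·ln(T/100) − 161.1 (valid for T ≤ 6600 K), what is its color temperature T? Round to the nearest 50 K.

5750 K

ln t = (242 + 161.1) / 99.47 = 4.0525.
t = e^4.0525 = 57.540.
T = 100·t = 5754 K → 5750 K to the nearest 50 K.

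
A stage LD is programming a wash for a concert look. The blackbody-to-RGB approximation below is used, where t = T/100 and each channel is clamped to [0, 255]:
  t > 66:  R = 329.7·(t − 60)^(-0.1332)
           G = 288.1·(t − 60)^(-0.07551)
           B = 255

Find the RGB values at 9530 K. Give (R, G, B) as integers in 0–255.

(205, 220, 255)

t = 9530/100 = 95.3; the t > 66 branch applies.
R = 329.7·(95.3 − 60)^(-0.1332) = 329.7·35.3^(-0.1332) = 329.7·0.62207 = 205.095.
G = 288.1·(95.3 − 60)^(-0.07551) = 288.1·35.3^(-0.07551) = 288.1·0.76406 = 220.126.
B = 255 by definition for t > 66.
Rounded: (205, 220, 255).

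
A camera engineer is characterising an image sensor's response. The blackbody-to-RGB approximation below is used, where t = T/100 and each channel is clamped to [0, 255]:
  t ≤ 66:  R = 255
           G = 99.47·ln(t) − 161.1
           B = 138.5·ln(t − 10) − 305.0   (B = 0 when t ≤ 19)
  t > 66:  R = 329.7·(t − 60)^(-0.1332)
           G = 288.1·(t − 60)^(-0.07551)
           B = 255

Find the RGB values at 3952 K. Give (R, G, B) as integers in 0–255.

t = 3952/100 = 39.52; the t ≤ 66 branch applies.
R = 255 by definition for t ≤ 66.
G = 99.47·ln 39.52 − 161.1 = 99.47·3.6768 − 161.1 = 204.632.
B = 138.5·ln(39.52 − 10) − 305.0 = 138.5·ln 29.52 − 305.0 = 138.5·3.3851 − 305.0 = 163.832.
Rounded: (255, 205, 164).

(255, 205, 164)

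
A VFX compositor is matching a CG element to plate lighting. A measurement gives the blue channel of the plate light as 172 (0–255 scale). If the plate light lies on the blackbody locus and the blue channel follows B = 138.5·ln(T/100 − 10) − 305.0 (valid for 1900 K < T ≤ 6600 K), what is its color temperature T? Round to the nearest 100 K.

ln(t − 10) = (172 + 305.0) / 138.5 = 3.4440.
t − 10 = e^3.4440 = 31.313, so t = 41.313.
T = 100·t = 4131 K → 4100 K to the nearest 100 K.

4100 K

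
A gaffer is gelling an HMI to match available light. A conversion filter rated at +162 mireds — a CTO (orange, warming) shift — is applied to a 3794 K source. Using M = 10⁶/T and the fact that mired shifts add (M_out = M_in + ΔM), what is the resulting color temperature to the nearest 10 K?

2350 K

M_in = 10⁶/3794 = 263.57 mireds.
M_out = 263.57 + (+162) = 425.57 mireds.
T_out = 10⁶/425.57 = 2349.8 K → 2350 K.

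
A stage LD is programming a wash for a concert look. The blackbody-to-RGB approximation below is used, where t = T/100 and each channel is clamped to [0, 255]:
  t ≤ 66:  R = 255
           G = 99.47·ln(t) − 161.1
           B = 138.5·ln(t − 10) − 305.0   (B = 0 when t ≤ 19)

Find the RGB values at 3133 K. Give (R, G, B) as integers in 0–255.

(255, 182, 119)

t = 3133/100 = 31.33; the t ≤ 66 branch applies.
R = 255 by definition for t ≤ 66.
G = 99.47·ln 31.33 − 161.1 = 99.47·3.4446 − 161.1 = 181.532.
B = 138.5·ln(31.33 − 10) − 305.0 = 138.5·ln 21.33 − 305.0 = 138.5·3.0601 − 305.0 = 118.826.
Rounded: (255, 182, 119).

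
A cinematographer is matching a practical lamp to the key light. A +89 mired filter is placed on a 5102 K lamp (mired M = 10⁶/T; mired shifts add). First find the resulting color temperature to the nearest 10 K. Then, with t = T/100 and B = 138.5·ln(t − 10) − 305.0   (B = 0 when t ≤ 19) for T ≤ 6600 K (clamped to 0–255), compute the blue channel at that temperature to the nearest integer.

M_in = 10⁶/5102 = 196.00; M_out = 196.00 + (+89) = 285.00.
T_out = 10⁶/285.00 = 3508.8 K → 3510 K; t = 35.1.
B = 138.5·ln(35.1 − 10) − 305.0 = 138.5·ln 25.1 − 305.0 = 138.5·3.2229 − 305.0 = 141.367.
Rounded: 141.

141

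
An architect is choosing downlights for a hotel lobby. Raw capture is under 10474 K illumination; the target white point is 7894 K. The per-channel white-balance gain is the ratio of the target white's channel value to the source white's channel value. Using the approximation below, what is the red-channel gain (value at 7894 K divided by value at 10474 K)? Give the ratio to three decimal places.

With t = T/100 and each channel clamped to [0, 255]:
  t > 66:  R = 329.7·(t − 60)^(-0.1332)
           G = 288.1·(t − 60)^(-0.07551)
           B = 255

1.121

At 10474 K (t = 104.74):
  R = 329.7·(104.74 − 60)^(-0.1332) = 329.7·44.74^(-0.1332) = 329.7·0.60274 = 198.722.
At 7894 K (t = 78.94):
  R = 329.7·(78.94 − 60)^(-0.1332) = 329.7·18.94^(-0.1332) = 329.7·0.67585 = 222.829.
Gain = 222.829 / 198.722 = 1.1213 → 1.121.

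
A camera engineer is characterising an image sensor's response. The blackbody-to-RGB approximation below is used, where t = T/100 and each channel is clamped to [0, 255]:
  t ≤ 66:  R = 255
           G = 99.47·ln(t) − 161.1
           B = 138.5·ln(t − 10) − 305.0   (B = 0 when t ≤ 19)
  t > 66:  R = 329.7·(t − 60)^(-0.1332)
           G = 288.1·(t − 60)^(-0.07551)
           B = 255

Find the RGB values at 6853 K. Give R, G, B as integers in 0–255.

R=248, G=245, B=255

t = 6853/100 = 68.53; the t > 66 branch applies.
R = 329.7·(68.53 − 60)^(-0.1332) = 329.7·8.53^(-0.1332) = 329.7·0.75162 = 247.809.
G = 288.1·(68.53 − 60)^(-0.07551) = 288.1·8.53^(-0.07551) = 288.1·0.85056 = 245.046.
B = 255 by definition for t > 66.
Rounded: (248, 245, 255).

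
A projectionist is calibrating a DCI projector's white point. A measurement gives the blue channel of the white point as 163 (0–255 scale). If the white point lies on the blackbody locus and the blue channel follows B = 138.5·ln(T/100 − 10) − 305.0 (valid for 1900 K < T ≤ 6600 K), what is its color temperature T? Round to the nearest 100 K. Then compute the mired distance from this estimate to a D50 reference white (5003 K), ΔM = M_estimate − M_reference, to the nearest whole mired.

+57 mireds

ln(t − 10) = (163 + 305.0) / 138.5 = 3.3791.
t − 10 = e^3.3791 = 29.343, so t = 39.343.
T = 100·t = 3934 K → 3900 K to the nearest 100 K.
M_estimate = 10⁶/3900 = 256.41; M_reference = 10⁶/5003 = 199.88.
ΔM = 256.41 − 199.88 = 56.53 → +57 mireds.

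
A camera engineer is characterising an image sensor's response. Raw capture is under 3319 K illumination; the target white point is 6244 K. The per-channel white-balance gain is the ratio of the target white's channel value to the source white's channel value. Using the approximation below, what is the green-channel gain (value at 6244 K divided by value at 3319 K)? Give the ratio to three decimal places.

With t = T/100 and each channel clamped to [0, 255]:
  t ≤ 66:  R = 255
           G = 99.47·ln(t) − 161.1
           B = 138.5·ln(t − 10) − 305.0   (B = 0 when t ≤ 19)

At 3319 K (t = 33.19):
  G = 99.47·ln 33.19 − 161.1 = 99.47·3.5022 − 161.1 = 187.269.
At 6244 K (t = 62.44):
  G = 99.47·ln 62.44 − 161.1 = 99.47·4.1342 − 161.1 = 250.129.
Gain = 250.129 / 187.269 = 1.3357 → 1.336.

1.336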